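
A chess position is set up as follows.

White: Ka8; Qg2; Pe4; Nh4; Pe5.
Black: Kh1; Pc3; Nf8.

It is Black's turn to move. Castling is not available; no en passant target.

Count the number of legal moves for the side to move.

0

Black to move; king on h1.
In check: yes, from the white queen on g2.
Legal moves: none.
Count: 0.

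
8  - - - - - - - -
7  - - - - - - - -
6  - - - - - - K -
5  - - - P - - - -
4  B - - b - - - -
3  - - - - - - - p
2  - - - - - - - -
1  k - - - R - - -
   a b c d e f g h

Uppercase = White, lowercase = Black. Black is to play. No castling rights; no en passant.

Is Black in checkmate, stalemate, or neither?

neither

Black to move; black king on a1.
In check: yes, from the white rook on e1.
King squares — b1: attacked by Re1; a2: available; b2: available.
Legal moves for Black: Kb2, Ka2.
Black is in check but has 2 legal moves → neither.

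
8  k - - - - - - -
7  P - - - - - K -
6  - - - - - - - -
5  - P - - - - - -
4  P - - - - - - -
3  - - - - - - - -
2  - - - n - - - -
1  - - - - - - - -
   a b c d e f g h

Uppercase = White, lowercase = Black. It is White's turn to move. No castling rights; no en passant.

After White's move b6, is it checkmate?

After b6: black king on a8; in check: no.
Black is not in check, so this cannot be checkmate.

no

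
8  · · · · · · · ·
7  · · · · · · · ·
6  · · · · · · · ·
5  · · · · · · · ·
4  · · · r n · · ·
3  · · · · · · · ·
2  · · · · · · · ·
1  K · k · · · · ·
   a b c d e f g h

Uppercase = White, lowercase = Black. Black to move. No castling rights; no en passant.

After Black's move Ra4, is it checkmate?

After Ra4: white king on a1; in check: yes, from the black rook on a4.
King squares — b1: attacked by Kc1; a2: attacked by Ra4; b2: attacked by Kc1.
White has no legal moves → checkmate.

yes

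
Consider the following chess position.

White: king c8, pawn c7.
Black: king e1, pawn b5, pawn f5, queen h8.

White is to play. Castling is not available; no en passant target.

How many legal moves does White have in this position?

2

White to move; king on c8.
In check: yes, from the black queen on h8.
Legal moves: Kd7, Kb7.
Count: 2.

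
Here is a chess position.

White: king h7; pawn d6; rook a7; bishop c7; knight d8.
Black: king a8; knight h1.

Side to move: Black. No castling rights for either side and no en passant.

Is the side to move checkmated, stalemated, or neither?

neither

Black to move; black king on a8.
In check: yes, from the white rook on a7.
King squares — a7: available; b7: attacked by Ra7; b8: attacked by Bc7.
Legal moves for Black: Kxa7.
Black is in check but has 1 legal move → neither.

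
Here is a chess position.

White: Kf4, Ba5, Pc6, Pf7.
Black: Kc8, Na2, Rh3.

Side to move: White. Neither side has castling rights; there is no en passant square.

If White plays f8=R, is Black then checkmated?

yes

After f8=R: black king on c8; in check: yes, from the white rook on f8.
King squares — b7: attacked by Pc6; c7: attacked by Ba5; d7: attacked by Pc6; b8: attacked by Rf8; d8: attacked by Ba5.
Black has no legal moves → checkmate.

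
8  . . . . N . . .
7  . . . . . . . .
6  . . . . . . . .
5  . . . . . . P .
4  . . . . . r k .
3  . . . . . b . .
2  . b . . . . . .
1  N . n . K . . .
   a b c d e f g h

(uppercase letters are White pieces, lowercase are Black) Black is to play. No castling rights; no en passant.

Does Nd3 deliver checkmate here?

no

After Nd3: white king on e1; in check: yes, from the black knight on d3.
White has 2 legal replies: Kd2, Kf1.
In check but a legal move exists → not checkmate.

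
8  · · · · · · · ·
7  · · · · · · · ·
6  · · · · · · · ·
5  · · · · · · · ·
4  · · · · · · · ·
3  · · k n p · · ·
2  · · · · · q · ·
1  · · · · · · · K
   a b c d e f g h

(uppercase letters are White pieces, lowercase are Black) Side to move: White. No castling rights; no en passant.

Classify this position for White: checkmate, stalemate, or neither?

White to move; white king on h1.
In check: no.
King squares — g1: attacked by Qf2; g2: attacked by Qf2; h2: attacked by Qf2.
Legal moves for White: none.
Not in check and no legal moves → stalemate.

stalemate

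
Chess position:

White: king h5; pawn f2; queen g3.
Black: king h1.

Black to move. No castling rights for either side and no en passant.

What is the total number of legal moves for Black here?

Black to move; king on h1.
In check: no.
Legal moves: none.
Count: 0.

0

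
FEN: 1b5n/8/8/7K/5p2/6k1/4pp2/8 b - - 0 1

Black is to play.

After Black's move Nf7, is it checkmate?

After Nf7: white king on h5; in check: no.
White is not in check, so this cannot be checkmate.

no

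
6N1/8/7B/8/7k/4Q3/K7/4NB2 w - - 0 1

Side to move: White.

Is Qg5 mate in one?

yes

After Qg5: black king on h4; in check: yes, from the white queen on g5.
King squares — g3: attacked by Qg5; h3: attacked by Bf1; g4: attacked by Qg5; g5: attacked by Bh6; h5: attacked by Qg5.
Black has no legal moves → checkmate.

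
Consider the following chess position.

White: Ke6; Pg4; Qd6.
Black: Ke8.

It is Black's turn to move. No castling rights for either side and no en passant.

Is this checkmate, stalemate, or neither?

stalemate

Black to move; black king on e8.
In check: no.
King squares — d7: attacked by Qd6; e7: attacked by Qd6; f7: attacked by Ke6; d8: attacked by Qd6; f8: attacked by Qd6.
Legal moves for Black: none.
Not in check and no legal moves → stalemate.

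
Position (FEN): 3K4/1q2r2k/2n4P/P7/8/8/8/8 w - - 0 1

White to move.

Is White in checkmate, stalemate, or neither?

White to move; white king on d8.
In check: yes, from the black knight on c6.
King squares — c7: attacked by Qb7; d7: attacked by Qb7; e7: attacked by Nc6; c8: attacked by Qb7; e8: attacked by Re7.
Legal moves for White: none.
In check with no legal moves → checkmate.

checkmate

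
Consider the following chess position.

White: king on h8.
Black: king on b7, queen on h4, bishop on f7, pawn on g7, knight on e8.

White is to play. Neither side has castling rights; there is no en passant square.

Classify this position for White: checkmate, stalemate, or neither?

checkmate

White to move; white king on h8.
In check: yes, from the black queen on h4.
King squares — g7: attacked by Ne8; h7: attacked by Qh4; g8: attacked by Bf7.
Legal moves for White: none.
In check with no legal moves → checkmate.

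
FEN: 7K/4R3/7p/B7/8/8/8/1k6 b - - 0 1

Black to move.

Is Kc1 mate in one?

no

After Kc1: white king on h8; in check: no.
White is not in check, so this cannot be checkmate.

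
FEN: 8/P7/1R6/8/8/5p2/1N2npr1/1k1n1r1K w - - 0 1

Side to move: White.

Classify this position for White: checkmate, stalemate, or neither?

checkmate

White to move; white king on h1.
In check: yes, from the black rook on f1.
King squares — g1: attacked by Rf1; g2: attacked by Pf3; h2: attacked by Rg2.
Legal moves for White: none.
In check with no legal moves → checkmate.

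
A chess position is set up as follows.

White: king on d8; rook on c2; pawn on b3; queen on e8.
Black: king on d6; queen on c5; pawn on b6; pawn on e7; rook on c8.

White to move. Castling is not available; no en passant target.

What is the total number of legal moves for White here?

White to move; king on d8.
In check: yes, from the black rook on c8.
Legal moves: none.
Count: 0.

0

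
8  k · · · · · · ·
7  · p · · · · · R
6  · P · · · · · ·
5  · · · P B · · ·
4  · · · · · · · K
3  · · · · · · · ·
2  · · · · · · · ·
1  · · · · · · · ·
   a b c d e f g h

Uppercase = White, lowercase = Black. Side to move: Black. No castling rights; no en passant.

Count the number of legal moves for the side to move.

Black to move; king on a8.
In check: no.
Legal moves: none.
Count: 0.

0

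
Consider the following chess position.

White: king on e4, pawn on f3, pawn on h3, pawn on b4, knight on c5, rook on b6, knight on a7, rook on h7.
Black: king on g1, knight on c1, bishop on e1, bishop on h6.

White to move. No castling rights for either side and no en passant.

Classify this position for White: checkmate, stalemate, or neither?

neither

White to move; white king on e4.
In check: no.
Legal moves for White include: Rh8, Rg7+, Rf7, Re7, Rd7, Rc7, Rhb7, Rhxh6, Nc8, Nc6, Nb5, Rb8, Rbb7, Rbxh6, Rg6+, Rf6, Re6, Rd6, ... (list truncated; more exist).
White has legal moves and is not in check → neither.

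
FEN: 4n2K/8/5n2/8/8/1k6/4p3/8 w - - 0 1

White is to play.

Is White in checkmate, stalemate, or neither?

stalemate

White to move; white king on h8.
In check: no.
King squares — g7: attacked by Ne8; h7: attacked by Nf6; g8: attacked by Nf6.
Legal moves for White: none.
Not in check and no legal moves → stalemate.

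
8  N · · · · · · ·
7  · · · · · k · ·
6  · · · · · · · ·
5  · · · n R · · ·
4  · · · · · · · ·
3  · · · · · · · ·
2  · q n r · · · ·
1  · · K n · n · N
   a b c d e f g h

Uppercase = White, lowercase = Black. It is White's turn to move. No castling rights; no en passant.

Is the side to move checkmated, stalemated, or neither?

White to move; white king on c1.
In check: yes, from the black queen on b2.
King squares — b1: attacked by Qb2; d1: attacked by Rd2; b2: attacked by Nd1; c2: attacked by Qb2; d2: attacked by Nf1.
Legal moves for White: none.
In check with no legal moves → checkmate.

checkmate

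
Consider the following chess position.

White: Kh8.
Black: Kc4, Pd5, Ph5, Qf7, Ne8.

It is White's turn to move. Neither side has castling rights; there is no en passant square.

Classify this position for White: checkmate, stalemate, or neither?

White to move; white king on h8.
In check: no.
King squares — g7: attacked by Qf7; h7: attacked by Qf7; g8: attacked by Qf7.
Legal moves for White: none.
Not in check and no legal moves → stalemate.

stalemate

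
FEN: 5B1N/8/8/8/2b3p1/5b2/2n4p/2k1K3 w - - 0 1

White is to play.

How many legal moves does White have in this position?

1

White to move; king on e1.
In check: yes, from the black knight on c2.
Legal moves: Kf2.
Count: 1.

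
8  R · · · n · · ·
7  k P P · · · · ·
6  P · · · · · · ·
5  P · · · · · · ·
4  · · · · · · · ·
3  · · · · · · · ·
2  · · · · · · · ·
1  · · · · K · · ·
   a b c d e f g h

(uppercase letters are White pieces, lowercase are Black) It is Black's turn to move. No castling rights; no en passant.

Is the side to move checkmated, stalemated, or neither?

Black to move; black king on a7.
In check: yes, from the white rook on a8.
King squares — a6: attacked by Ra8; b6: attacked by Pa5; b7: attacked by Pa6; a8: attacked by Pb7; b8: attacked by Pc7.
Legal moves for Black: none.
In check with no legal moves → checkmate.

checkmate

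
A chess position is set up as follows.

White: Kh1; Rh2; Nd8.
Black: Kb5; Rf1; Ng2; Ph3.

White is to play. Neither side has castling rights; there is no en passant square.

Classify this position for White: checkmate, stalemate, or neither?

White to move; white king on h1.
In check: yes, from the black rook on f1.
King squares — g1: attacked by Rf1; g2: attacked by Ph3; h2: own rook.
Legal moves for White: none.
In check with no legal moves → checkmate.

checkmate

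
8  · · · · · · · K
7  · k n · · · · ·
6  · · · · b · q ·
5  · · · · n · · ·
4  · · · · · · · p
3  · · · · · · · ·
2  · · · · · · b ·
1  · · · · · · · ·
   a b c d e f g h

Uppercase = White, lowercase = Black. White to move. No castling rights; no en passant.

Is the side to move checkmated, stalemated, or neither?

stalemate

White to move; white king on h8.
In check: no.
King squares — g7: attacked by Qg6; h7: attacked by Qg6; g8: attacked by Be6.
Legal moves for White: none.
Not in check and no legal moves → stalemate.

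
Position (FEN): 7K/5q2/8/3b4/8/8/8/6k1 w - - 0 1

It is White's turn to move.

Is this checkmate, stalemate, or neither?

White to move; white king on h8.
In check: no.
King squares — g7: attacked by Qf7; h7: attacked by Qf7; g8: attacked by Qf7.
Legal moves for White: none.
Not in check and no legal moves → stalemate.

stalemate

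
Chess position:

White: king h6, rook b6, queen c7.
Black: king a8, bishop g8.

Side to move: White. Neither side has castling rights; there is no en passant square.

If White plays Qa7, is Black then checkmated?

After Qa7: black king on a8; in check: yes, from the white queen on a7.
Black has 1 legal reply: Kxa7.
In check but a legal move exists → not checkmate.

no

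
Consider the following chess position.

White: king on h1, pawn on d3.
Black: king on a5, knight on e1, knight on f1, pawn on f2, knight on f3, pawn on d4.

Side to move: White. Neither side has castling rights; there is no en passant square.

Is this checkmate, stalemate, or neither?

White to move; white king on h1.
In check: no.
King squares — g1: attacked by Pf2; g2: attacked by Ne1; h2: attacked by Nf1.
Legal moves for White: none.
Not in check and no legal moves → stalemate.

stalemate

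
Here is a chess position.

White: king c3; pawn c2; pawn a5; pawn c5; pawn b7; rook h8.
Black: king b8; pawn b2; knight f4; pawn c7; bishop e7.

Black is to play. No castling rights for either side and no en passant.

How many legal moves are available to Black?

4

Black to move; king on b8.
In check: yes, from the white rook on h8.
Legal moves: Kxb7, Ka7, Bf8, Bd8.
Count: 4.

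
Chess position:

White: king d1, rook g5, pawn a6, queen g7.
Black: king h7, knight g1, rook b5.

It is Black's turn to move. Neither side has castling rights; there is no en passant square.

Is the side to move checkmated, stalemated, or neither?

Black to move; black king on h7.
In check: yes, from the white queen on g7.
King squares — g6: attacked by Rg5; h6: attacked by Qg7; g7: attacked by Rg5; g8: attacked by Qg7; h8: attacked by Qg7.
Legal moves for Black: none.
In check with no legal moves → checkmate.

checkmate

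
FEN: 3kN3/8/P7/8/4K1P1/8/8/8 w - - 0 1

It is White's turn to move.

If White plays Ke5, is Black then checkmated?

no

After Ke5: black king on d8; in check: no.
Black is not in check, so this cannot be checkmate.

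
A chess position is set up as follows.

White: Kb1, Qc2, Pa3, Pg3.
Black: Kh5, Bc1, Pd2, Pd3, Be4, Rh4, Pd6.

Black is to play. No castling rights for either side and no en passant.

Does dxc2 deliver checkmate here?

After dxc2: white king on b1; in check: yes, from the black pawn on c2.
White has 2 legal replies: Ka2, Ka1.
In check but a legal move exists → not checkmate.

no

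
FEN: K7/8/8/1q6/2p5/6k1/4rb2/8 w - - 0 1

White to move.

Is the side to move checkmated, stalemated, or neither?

White to move; white king on a8.
In check: no.
King squares — a7: attacked by Bf2; b7: attacked by Qb5; b8: attacked by Qb5.
Legal moves for White: none.
Not in check and no legal moves → stalemate.

stalemate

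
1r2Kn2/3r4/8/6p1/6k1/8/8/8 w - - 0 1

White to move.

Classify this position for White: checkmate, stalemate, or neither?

checkmate

White to move; white king on e8.
In check: yes, from the black rook on b8.
King squares — d7: attacked by Nf8; e7: attacked by Rd7; f7: attacked by Rd7; d8: attacked by Rd7; f8: attacked by Rb8.
Legal moves for White: none.
In check with no legal moves → checkmate.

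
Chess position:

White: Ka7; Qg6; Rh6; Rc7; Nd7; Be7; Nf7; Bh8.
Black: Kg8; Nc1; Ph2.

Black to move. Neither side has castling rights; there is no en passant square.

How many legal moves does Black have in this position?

Black to move; king on g8.
In check: yes, from the white queen on g6.
Legal moves: none.
Count: 0.

0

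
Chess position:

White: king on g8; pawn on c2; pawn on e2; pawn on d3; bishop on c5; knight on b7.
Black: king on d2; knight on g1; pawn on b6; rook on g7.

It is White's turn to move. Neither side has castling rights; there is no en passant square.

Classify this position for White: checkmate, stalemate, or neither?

White to move; white king on g8.
In check: yes, from the black rook on g7.
King squares — f7: attacked by Rg7; g7: available; h7: attacked by Rg7; f8: available; h8: available.
Legal moves for White: Kh8, Kf8, Kxg7.
White is in check but has 3 legal moves → neither.

neither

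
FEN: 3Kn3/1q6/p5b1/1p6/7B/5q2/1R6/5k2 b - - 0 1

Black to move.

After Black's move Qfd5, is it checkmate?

After Qfd5: white king on d8; in check: yes, from the black queen on d5.
King squares — c7: attacked by Qb7; d7: attacked by Qd5; e7: attacked by Qb7; c8: attacked by Qb7; e8: attacked by Bg6.
White has no legal moves → checkmate.

yes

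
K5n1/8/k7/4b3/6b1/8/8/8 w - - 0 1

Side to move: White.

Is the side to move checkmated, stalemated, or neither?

stalemate

White to move; white king on a8.
In check: no.
King squares — a7: attacked by Ka6; b7: attacked by Ka6; b8: attacked by Be5.
Legal moves for White: none.
Not in check and no legal moves → stalemate.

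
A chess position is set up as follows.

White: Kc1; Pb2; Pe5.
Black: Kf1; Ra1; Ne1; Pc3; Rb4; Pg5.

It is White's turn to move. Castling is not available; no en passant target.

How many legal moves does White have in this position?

0

White to move; king on c1.
In check: yes, from the black rook on a1.
Legal moves: none.
Count: 0.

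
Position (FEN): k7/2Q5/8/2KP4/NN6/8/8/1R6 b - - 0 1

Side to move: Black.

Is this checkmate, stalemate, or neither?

stalemate

Black to move; black king on a8.
In check: no.
King squares — a7: attacked by Qc7; b7: attacked by Qc7; b8: attacked by Qc7.
Legal moves for Black: none.
Not in check and no legal moves → stalemate.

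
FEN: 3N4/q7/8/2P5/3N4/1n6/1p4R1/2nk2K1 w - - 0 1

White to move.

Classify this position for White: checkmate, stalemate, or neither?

neither

White to move; white king on g1.
In check: no.
Legal moves for White include: Nf7, Nb7, N8e6, N8c6, N4e6, N4c6, Nf5, Nb5, Nf3, Nxb3, Ne2, Nc2, Rg8, Rg7, Rg6, Rg5, Rg4, Rg3, ... (list truncated; more exist).
White has legal moves and is not in check → neither.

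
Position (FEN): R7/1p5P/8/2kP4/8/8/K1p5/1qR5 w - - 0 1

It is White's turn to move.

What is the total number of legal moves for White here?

White to move; king on a2.
In check: yes, from the black queen on b1.
Legal moves: Ka3, Rxb1.
Count: 2.

2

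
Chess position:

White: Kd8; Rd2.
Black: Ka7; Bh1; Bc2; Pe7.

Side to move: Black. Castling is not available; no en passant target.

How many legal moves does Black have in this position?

23

Black to move; king on a7.
In check: no.
Legal moves: Kb8, Ka8, Kb7, Kb6, Ka6, Bh7, Bg6, Bf5, Bce4, Ba4, Bd3, Bb3, Bd1, Bb1, Ba8, Bb7, Bc6, Bd5, Bhe4, Bf3, Bg2, e6, e5.
Count: 23.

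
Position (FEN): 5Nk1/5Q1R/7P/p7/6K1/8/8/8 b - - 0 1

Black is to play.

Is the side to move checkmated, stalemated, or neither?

checkmate

Black to move; black king on g8.
In check: yes, from the white queen on f7.
King squares — f7: attacked by Rh7; g7: attacked by Ph6; h7: attacked by Qf7; f8: attacked by Qf7; h8: attacked by Rh7.
Legal moves for Black: none.
In check with no legal moves → checkmate.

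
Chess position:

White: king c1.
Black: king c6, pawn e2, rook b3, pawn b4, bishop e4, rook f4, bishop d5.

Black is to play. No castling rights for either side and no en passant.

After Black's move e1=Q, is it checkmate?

After e1=Q: white king on c1; in check: yes, from the black queen on e1.
King squares — b1: attacked by Qe1; d1: attacked by Qe1; b2: attacked by Rb3; c2: attacked by Be4; d2: attacked by Qe1.
White has no legal moves → checkmate.

yes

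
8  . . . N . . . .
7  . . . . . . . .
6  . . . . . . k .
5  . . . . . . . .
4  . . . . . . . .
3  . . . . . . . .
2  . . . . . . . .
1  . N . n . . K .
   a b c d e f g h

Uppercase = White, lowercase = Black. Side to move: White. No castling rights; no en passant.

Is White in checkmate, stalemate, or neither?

neither

White to move; white king on g1.
In check: no.
Legal moves for White: Nf7, Nb7, Ne6, Nc6, Kh2, Kg2, Kh1, Kf1, Nc3, Na3, Nd2.
White has 11 legal moves and is not in check → neither.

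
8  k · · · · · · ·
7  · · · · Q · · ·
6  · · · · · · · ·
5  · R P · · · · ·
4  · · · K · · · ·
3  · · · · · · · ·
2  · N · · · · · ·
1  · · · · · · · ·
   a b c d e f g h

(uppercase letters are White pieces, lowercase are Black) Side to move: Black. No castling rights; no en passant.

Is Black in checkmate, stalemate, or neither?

stalemate

Black to move; black king on a8.
In check: no.
King squares — a7: attacked by Qe7; b7: attacked by Rb5; b8: attacked by Rb5.
Legal moves for Black: none.
Not in check and no legal moves → stalemate.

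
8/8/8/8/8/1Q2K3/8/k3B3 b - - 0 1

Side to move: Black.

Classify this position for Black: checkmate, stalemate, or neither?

Black to move; black king on a1.
In check: no.
King squares — b1: attacked by Qb3; a2: attacked by Qb3; b2: attacked by Qb3.
Legal moves for Black: none.
Not in check and no legal moves → stalemate.

stalemate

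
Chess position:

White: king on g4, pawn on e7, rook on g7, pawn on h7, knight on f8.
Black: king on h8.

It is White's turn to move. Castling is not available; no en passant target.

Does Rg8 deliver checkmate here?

After Rg8: black king on h8; in check: yes, from the white rook on g8.
King squares — g7: attacked by Rg8; h7: attacked by Nf8; g8: attacked by Ph7.
Black has no legal moves → checkmate.

yes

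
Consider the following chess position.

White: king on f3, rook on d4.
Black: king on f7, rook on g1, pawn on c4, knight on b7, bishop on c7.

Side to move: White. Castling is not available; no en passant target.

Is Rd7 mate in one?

After Rd7: black king on f7; in check: yes, from the white rook on d7.
Black has 6 legal replies: Kg8, Kf8, Ke8, Kg6, Kf6, Ke6.
In check but a legal move exists → not checkmate.

no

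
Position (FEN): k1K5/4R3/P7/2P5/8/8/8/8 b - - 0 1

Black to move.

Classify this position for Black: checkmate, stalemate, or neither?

Black to move; black king on a8.
In check: no.
King squares — a7: attacked by Re7; b7: attacked by Pa6; b8: attacked by Kc8.
Legal moves for Black: none.
Not in check and no legal moves → stalemate.

stalemate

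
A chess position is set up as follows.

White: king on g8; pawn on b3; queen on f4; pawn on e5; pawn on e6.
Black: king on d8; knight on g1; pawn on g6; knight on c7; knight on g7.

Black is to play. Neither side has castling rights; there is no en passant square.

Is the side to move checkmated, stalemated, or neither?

Black to move; black king on d8.
In check: no.
Legal moves for Black: Ke8, Kc8, Ke7, Nge8, Ngxe6, Nh5, Nf5, Nce8, Na8, Ncxe6, Na6, Nd5, Nb5, Nh3, Nf3, Ne2, g5.
Black has 17 legal moves and is not in check → neither.

neither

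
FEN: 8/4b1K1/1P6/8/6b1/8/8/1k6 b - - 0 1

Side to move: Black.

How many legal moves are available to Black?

23

Black to move; king on b1.
In check: no.
Legal moves: Bf8+, Bd8, Bf6+, Bd6, Bg5, Bc5, Bh4, Bb4, Ba3, Bc8, Bd7, Be6, Bh5, Bf5, Bh3, Bf3, Be2, Bd1, Kc2, Kb2, Ka2, Kc1, Ka1.
Count: 23.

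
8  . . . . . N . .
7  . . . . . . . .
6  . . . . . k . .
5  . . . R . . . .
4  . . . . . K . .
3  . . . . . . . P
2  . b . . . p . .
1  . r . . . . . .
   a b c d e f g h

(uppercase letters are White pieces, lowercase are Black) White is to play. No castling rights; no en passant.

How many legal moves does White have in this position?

White to move; king on f4.
In check: no.
Legal moves: Nh7+, Nd7+, Ng6, Ne6, Rd8, Rd7, Rd6+, Rh5, Rg5, Rf5+, Re5, Rc5, Rb5, Ra5, Rd4, Rd3, Rd2, Rd1, Kg4, Ke4, Kg3, Kf3, Ke3, h4.
Count: 24.

24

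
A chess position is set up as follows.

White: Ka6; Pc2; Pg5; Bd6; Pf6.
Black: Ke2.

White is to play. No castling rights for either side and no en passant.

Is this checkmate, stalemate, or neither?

White to move; white king on a6.
In check: no.
Legal moves for White include: Bf8, Bb8, Be7, Bc7, Be5, Bc5, Bf4, Bb4, Bg3, Ba3, Bh2, Kb7, Ka7, Kb6, Kb5, Ka5, f7, g6, ... (list truncated; more exist).
White has legal moves and is not in check → neither.

neither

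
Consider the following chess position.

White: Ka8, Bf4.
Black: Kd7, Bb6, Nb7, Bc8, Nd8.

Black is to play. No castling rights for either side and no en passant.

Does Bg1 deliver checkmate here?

no

After Bg1: white king on a8; in check: no.
White is not in check, so this cannot be checkmate.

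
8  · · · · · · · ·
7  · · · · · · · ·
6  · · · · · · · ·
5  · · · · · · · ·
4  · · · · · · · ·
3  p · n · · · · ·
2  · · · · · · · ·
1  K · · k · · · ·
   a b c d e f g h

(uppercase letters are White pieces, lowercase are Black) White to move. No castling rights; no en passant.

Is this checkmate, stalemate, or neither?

stalemate

White to move; white king on a1.
In check: no.
King squares — b1: attacked by Nc3; a2: attacked by Nc3; b2: attacked by Pa3.
Legal moves for White: none.
Not in check and no legal moves → stalemate.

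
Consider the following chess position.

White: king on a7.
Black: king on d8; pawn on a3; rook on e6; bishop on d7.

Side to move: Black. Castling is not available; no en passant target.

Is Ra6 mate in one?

no

After Ra6: white king on a7; in check: yes, from the black rook on a6.
White has 3 legal replies: Kb8, Kb7, Kxa6.
In check but a legal move exists → not checkmate.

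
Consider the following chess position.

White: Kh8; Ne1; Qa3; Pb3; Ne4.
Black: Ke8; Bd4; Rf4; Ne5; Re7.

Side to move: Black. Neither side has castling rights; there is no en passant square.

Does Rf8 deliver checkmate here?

yes

After Rf8: white king on h8; in check: yes, from the black rook on f8.
King squares — g7: attacked by Re7; h7: attacked by Re7; g8: attacked by Rf8.
White has no legal moves → checkmate.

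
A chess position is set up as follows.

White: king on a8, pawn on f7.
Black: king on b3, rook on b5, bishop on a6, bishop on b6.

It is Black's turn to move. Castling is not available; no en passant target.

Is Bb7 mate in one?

no

After Bb7: white king on a8; in check: yes, from the black bishop on b7.
White has 2 legal replies: Kb8, Kxb7.
In check but a legal move exists → not checkmate.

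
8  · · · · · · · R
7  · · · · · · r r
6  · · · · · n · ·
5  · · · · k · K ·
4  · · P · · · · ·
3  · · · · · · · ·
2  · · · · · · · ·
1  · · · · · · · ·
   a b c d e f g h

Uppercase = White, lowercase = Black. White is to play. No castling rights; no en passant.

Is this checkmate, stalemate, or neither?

checkmate

White to move; white king on g5.
In check: yes, from the black rook on g7.
King squares — f4: attacked by Ke5; g4: attacked by Nf6; h4: attacked by Rh7; f5: attacked by Ke5; h5: attacked by Nf6; f6: attacked by Ke5; g6: attacked by Rg7; h6: attacked by Rh7.
Legal moves for White: none.
In check with no legal moves → checkmate.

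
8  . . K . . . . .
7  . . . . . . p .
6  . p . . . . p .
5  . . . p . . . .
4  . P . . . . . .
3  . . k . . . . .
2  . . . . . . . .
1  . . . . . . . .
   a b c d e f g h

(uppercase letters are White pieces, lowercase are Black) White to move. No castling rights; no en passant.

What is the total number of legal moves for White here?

6

White to move; king on c8.
In check: no.
Legal moves: Kd8, Kb8, Kd7, Kc7, Kb7, b5.
Count: 6.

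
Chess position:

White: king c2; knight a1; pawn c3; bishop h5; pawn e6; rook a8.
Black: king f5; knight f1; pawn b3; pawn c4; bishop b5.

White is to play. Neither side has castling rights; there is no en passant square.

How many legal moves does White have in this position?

White to move; king on c2.
In check: yes, from the black pawn on b3.
Legal moves: Kb2, Kd1, Kc1, Kb1, Nxb3.
Count: 5.

5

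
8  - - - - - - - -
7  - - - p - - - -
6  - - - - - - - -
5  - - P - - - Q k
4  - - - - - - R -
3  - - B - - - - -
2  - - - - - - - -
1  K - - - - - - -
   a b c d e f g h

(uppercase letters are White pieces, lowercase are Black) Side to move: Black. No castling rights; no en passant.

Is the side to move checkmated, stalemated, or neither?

Black to move; black king on h5.
In check: yes, from the white queen on g5.
King squares — g4: attacked by Qg5; h4: attacked by Rg4; g5: attacked by Rg4; g6: attacked by Qg5; h6: attacked by Qg5.
Legal moves for Black: none.
In check with no legal moves → checkmate.

checkmate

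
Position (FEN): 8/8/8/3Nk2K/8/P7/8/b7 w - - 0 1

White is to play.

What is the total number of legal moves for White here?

14

White to move; king on h5.
In check: no.
Legal moves: Kh6, Kg6, Kg5, Kh4, Kg4, Ne7, Nc7, Nf6, Nb6, Nf4, Nb4, Ne3, Nc3, a4.
Count: 14.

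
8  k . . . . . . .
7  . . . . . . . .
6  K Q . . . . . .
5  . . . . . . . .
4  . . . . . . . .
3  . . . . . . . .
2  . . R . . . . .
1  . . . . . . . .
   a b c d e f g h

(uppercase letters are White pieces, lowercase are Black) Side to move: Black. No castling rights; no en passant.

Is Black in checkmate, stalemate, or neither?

Black to move; black king on a8.
In check: no.
King squares — a7: attacked by Ka6; b7: attacked by Ka6; b8: attacked by Qb6.
Legal moves for Black: none.
Not in check and no legal moves → stalemate.

stalemate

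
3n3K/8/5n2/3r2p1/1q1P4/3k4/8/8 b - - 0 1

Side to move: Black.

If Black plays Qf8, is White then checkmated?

yes

After Qf8: white king on h8; in check: yes, from the black queen on f8.
King squares — g7: attacked by Qf8; h7: attacked by Nf6; g8: attacked by Nf6.
White has no legal moves → checkmate.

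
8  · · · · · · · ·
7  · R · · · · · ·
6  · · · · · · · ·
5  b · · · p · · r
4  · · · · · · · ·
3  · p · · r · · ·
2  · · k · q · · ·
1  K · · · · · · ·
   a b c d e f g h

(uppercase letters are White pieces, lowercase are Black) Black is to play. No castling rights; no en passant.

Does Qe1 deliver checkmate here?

yes

After Qe1: white king on a1; in check: yes, from the black queen on e1.
King squares — b1: attacked by Qe1; a2: attacked by Pb3; b2: attacked by Kc2.
White has no legal moves → checkmate.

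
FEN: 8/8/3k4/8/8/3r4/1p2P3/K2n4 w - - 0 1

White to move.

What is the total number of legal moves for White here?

White to move; king on a1.
In check: yes, from the black pawn on b2.
Legal moves: Ka2, Kb1.
Count: 2.

2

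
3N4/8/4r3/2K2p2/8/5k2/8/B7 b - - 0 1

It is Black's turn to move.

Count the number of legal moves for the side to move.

Black to move; king on f3.
In check: no.
Legal moves: Re8, Re7, Rh6, Rg6, Rf6, Rd6, Rc6+, Rb6, Ra6, Re5+, Re4, Re3, Re2, Re1, Kg4, Kf4, Ke4, Kg3, Ke3, Kg2, Kf2, Ke2, f4.
Count: 23.

23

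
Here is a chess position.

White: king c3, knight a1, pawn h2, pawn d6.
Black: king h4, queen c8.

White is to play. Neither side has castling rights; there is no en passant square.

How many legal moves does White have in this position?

6

White to move; king on c3.
In check: yes, from the black queen on c8.
Legal moves: Kd4, Kb4, Kd3, Kb3, Kd2, Kb2.
Count: 6.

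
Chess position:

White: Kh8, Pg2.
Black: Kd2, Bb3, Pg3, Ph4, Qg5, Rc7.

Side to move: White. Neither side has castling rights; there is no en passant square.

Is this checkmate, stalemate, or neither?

White to move; white king on h8.
In check: no.
King squares — g7: attacked by Qg5; h7: attacked by Rc7; g8: attacked by Bb3.
Legal moves for White: none.
Not in check and no legal moves → stalemate.

stalemate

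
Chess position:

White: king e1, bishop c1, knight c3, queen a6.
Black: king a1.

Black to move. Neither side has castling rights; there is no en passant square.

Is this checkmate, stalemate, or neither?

checkmate

Black to move; black king on a1.
In check: yes, from the white queen on a6.
King squares — b1: attacked by Nc3; a2: attacked by Nc3; b2: attacked by Bc1.
Legal moves for Black: none.
In check with no legal moves → checkmate.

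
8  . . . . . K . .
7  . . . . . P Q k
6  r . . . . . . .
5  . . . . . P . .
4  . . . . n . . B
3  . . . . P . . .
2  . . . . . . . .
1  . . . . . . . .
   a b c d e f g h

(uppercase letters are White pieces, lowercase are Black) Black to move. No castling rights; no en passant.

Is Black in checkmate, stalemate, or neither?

checkmate

Black to move; black king on h7.
In check: yes, from the white queen on g7.
King squares — g6: attacked by Pf5; h6: attacked by Qg7; g7: attacked by Kf8; g8: attacked by Pf7; h8: attacked by Qg7.
Legal moves for Black: none.
In check with no legal moves → checkmate.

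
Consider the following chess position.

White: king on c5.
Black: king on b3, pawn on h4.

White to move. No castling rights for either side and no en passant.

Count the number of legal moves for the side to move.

White to move; king on c5.
In check: no.
Legal moves: Kd6, Kc6, Kb6, Kd5, Kb5, Kd4.
Count: 6.

6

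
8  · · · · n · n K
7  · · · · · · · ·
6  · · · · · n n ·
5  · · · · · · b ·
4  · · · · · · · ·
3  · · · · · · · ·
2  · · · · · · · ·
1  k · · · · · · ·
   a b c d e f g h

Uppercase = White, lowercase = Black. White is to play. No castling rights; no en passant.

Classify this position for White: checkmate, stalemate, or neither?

checkmate

White to move; white king on h8.
In check: yes, from the black knight on g6.
King squares — g7: attacked by Ne8; h7: attacked by Nf6; g8: attacked by Nf6.
Legal moves for White: none.
In check with no legal moves → checkmate.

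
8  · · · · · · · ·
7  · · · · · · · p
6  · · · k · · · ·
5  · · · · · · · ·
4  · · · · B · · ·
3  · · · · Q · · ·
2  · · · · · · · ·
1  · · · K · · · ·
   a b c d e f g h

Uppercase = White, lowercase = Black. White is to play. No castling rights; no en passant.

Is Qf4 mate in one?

After Qf4: black king on d6; in check: yes, from the white queen on f4.
Black has 4 legal replies: Ke7, Kd7, Ke6, Kc5.
In check but a legal move exists → not checkmate.

no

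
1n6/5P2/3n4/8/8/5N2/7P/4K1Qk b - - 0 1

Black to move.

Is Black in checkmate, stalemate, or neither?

checkmate

Black to move; black king on h1.
In check: yes, from the white queen on g1.
King squares — g1: attacked by Nf3; g2: attacked by Qg1; h2: attacked by Qg1.
Legal moves for Black: none.
In check with no legal moves → checkmate.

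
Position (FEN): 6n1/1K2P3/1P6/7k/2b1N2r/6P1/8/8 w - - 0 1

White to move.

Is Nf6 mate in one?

no

After Nf6: black king on h5; in check: yes, from the white knight on f6.
Black has 4 legal replies: Kh6, Kg6, Kg5, Nxf6.
In check but a legal move exists → not checkmate.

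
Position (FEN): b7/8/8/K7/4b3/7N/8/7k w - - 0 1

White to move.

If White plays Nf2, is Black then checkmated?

no

After Nf2: black king on h1; in check: yes, from the white knight on f2.
Black has 3 legal replies: Kh2, Kg2, Kg1.
In check but a legal move exists → not checkmate.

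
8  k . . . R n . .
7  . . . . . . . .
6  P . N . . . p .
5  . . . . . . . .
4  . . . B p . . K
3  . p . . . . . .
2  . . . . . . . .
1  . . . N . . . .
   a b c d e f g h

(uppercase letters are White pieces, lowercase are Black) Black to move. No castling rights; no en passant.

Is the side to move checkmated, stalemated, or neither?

Black to move; black king on a8.
In check: yes, from the white rook on e8.
King squares — a7: attacked by Bd4; b7: attacked by Pa6; b8: attacked by Nc6.
Legal moves for Black: none.
In check with no legal moves → checkmate.

checkmate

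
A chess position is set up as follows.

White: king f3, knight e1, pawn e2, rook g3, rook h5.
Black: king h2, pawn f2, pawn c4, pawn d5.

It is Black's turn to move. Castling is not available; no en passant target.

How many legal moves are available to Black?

Black to move; king on h2.
In check: yes, from the white rook on h5.
Legal moves: none.
Count: 0.

0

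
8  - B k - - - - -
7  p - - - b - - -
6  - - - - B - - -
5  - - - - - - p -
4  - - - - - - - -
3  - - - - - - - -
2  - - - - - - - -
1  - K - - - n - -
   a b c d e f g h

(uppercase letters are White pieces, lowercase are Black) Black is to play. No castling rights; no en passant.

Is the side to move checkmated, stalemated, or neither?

neither

Black to move; black king on c8.
In check: yes, from the white bishop on e6.
Legal moves for Black: Kd8, Kxb8, Kb7.
Black is in check but has 3 legal moves → neither.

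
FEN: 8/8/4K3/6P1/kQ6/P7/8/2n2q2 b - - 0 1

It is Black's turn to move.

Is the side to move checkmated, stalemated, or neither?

checkmate

Black to move; black king on a4.
In check: yes, from the white queen on b4.
King squares — a3: attacked by Qb4; b3: attacked by Qb4; b4: attacked by Pa3; a5: attacked by Qb4; b5: attacked by Qb4.
Legal moves for Black: none.
In check with no legal moves → checkmate.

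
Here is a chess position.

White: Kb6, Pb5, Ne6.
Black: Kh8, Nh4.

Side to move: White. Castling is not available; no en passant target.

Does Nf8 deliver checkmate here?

After Nf8: black king on h8; in check: no.
Black is not in check, so this cannot be checkmate.

no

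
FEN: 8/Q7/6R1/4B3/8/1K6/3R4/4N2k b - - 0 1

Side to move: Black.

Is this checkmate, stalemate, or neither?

stalemate

Black to move; black king on h1.
In check: no.
King squares — g1: attacked by Rg6; g2: attacked by Ne1; h2: attacked by Rd2.
Legal moves for Black: none.
Not in check and no legal moves → stalemate.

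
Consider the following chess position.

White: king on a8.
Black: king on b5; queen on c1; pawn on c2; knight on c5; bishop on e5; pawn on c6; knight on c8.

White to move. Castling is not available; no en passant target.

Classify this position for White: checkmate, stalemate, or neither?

stalemate

White to move; white king on a8.
In check: no.
King squares — a7: attacked by Nc8; b7: attacked by Nc5; b8: attacked by Be5.
Legal moves for White: none.
Not in check and no legal moves → stalemate.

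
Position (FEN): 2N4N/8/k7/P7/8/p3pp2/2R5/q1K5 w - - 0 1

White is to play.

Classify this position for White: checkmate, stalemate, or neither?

White to move; white king on c1.
In check: yes, from the black queen on a1.
King squares — b1: attacked by Qa1; d1: attacked by Qa1; b2: attacked by Qa1; c2: own rook; d2: attacked by Pe3.
Legal moves for White: none.
In check with no legal moves → checkmate.

checkmate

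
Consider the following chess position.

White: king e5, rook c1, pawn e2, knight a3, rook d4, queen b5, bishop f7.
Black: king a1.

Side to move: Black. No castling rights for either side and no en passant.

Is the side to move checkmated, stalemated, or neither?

checkmate

Black to move; black king on a1.
In check: yes, from the white rook on c1.
King squares — b1: attacked by Rc1; a2: attacked by Bf7; b2: attacked by Qb5.
Legal moves for Black: none.
In check with no legal moves → checkmate.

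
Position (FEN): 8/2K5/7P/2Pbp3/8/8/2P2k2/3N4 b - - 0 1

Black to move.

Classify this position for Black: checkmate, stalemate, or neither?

Black to move; black king on f2.
In check: yes, from the white knight on d1.
Legal moves for Black: Kg3, Kf3, Kg2, Ke2, Kg1, Kf1, Ke1.
Black is in check but has 7 legal moves → neither.

neither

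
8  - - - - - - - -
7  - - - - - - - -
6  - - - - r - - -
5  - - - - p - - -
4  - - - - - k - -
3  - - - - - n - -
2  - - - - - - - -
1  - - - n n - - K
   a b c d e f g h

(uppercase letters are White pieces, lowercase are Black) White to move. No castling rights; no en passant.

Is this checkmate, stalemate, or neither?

White to move; white king on h1.
In check: no.
King squares — g1: attacked by Nf3; g2: attacked by Ne1; h2: attacked by Nf3.
Legal moves for White: none.
Not in check and no legal moves → stalemate.

stalemate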